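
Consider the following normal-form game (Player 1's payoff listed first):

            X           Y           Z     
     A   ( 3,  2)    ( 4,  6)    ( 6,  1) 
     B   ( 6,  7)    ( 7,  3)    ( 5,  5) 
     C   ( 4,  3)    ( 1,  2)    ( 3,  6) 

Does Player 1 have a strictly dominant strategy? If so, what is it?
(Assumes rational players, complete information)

No strictly dominant strategy exists for Player 1

Work:
A strategy strictly dominates another if it gives a strictly higher payoff against every opponent action. Compare each pair of P1's strategies column-by-column:
  A vs B: [3 vs 6, 4 vs 7, 6 vs 5] → A does not strictly dominate B (column X: 3 ≤ 6)
  A vs C: [3 vs 4, 4 vs 1, 6 vs 3] → A does not strictly dominate C (column X: 3 ≤ 4)
  B vs A: [6 vs 3, 7 vs 4, 5 vs 6] → B does not strictly dominate A (column Z: 5 ≤ 6)
  B vs C: [6 vs 4, 7 vs 1, 5 vs 3] → B strictly dominates C
  C vs A: [4 vs 3, 1 vs 4, 3 vs 6] → C does not strictly dominate A (column Y: 1 ≤ 4)
  C vs B: [4 vs 6, 1 vs 7, 3 vs 5] → C does not strictly dominate B (column X: 4 ≤ 6)
No single strategy strictly dominates all others → no strictly dominant strategy.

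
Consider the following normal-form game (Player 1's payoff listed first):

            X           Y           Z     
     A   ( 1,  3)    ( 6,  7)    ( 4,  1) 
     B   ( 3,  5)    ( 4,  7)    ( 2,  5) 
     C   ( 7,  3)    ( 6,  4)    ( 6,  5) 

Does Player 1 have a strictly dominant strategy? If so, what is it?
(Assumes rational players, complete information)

No strictly dominant strategy exists for Player 1

Work:
A strategy strictly dominates another if it gives a strictly higher payoff against every opponent action. Compare each pair of P1's strategies column-by-column:
  A vs B: [1 vs 3, 6 vs 4, 4 vs 2] → A does not strictly dominate B (column X: 1 ≤ 3)
  A vs C: [1 vs 7, 6 vs 6, 4 vs 6] → A does not strictly dominate C (column X: 1 ≤ 7)
  B vs A: [3 vs 1, 4 vs 6, 2 vs 4] → B does not strictly dominate A (column Y: 4 ≤ 6)
  B vs C: [3 vs 7, 4 vs 6, 2 vs 6] → B does not strictly dominate C (column X: 3 ≤ 7)
  C vs A: [7 vs 1, 6 vs 6, 6 vs 4] → C does not strictly dominate A (column Y: 6 ≤ 6)
  C vs B: [7 vs 3, 6 vs 4, 6 vs 2] → C strictly dominates B
No single strategy strictly dominates all others → no strictly dominant strategy.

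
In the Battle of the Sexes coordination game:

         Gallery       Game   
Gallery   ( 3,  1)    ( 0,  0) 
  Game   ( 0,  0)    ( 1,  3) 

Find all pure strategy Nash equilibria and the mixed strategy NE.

Pure NE: (Gallery, Gallery) and (Game, Game); Mixed NE: p = 0.75, q = 0.25

Work:
Check pure NE:
(Gallery, Gallery): (3, 1) - no unilateral deviation beneficial
(Game, Game): (1, 3) - no unilateral deviation beneficial
Mixed NE: P1 plays Gallery with p = 0.75, P2 plays Gallery with q = 0.25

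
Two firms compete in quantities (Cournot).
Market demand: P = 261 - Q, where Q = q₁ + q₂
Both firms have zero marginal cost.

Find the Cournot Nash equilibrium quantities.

q₁* = q₂* = 87.0; P* = 87.0

Work:
Profit: π_i = P·q_i = (a - q_i - q_j)·q_i
FOC: ∂π_i/∂q_i = a - 2q_i - q_j = 0
Reaction function: q_i = (261 - q_j)/2
Symmetry: q* = 261/3 = 87.0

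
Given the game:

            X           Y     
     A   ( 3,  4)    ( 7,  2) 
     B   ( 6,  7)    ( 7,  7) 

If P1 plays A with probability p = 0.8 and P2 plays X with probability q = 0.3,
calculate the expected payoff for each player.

E[P1] = 5.98, E[P2] = 3.48

Work:
E[P1] = p·q·π₁(A,X) + p·(1-q)·π₁(A,Y) + (1-p)·q·π₁(B,X) + (1-p)·(1-q)·π₁(B,Y)
= 0.8·0.3·3 + 0.8·0.7·7 + 0.2·0.3·6 + 0.2·0.7·7
= 5.98

E[P2] = 3.48 (similar calculation)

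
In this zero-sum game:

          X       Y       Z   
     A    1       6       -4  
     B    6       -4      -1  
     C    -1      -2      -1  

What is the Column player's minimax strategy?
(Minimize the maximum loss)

Column should play Z, value = -1

Work:
Column player minimizes Row's maximum payoff:
Column X: max payoff to Row = 6
Column Y: max payoff to Row = 6
Column Z: max payoff to Row = -1
Minimum is -1, achieved by column Z.
Minimax strategy: Z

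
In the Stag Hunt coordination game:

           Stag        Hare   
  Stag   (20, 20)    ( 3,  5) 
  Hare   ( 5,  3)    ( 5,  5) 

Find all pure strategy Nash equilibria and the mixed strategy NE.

Pure NE: (Stag, Stag) and (Hare, Hare); Mixed NE: p = 0.1176, q = 0.1176

Work:
Check pure NE:
(Stag, Stag): (20, 20) - no unilateral deviation beneficial
(Hare, Hare): (5, 5) - no unilateral deviation beneficial
Mixed NE: P1 plays Stag with p = 0.1176, P2 plays Stag with q = 0.1176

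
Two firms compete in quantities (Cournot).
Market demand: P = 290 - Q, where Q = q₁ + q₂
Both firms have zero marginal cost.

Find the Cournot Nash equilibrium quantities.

q₁* = q₂* = 96.67; P* = 96.67

Work:
Profit: π_i = P·q_i = (a - q_i - q_j)·q_i
FOC: ∂π_i/∂q_i = a - 2q_i - q_j = 0
Reaction function: q_i = (290 - q_j)/2
Symmetry: q* = 290/3 = 96.67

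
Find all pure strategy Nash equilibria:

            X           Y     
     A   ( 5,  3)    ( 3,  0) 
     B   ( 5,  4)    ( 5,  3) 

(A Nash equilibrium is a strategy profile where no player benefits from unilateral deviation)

Nash equilibrium: (A, X), (B, X)

Work:
Best responses:
  P1 vs X: payoffs [5, 5] → best response A/B (payoff 5)
  P1 vs Y: payoffs [3, 5] → best response B (payoff 5)
  P2 vs A: payoffs [3, 0] → best response X (payoff 3)
  P2 vs B: payoffs [4, 3] → best response X (payoff 4)
Mutual best responses: (A,X), (B,X) → Nash equilibria.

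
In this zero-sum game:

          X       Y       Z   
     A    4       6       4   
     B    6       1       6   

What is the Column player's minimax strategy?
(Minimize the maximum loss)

Column should play X or Y or Z (all achieve the minimum), value = 6

Work:
Column player minimizes Row's maximum payoff:
Column X: max payoff to Row = 6
Column Y: max payoff to Row = 6
Column Z: max payoff to Row = 6
Minimum is 6, achieved by columns X, Y, Z (tied).
Each of X or Y or Z is a minimax strategy.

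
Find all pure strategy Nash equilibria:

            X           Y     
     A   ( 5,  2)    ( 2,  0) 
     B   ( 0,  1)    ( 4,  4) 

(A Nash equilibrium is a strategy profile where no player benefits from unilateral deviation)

Nash equilibrium: (A, X), (B, Y)

Work:
Best responses:
  P1 vs X: payoffs [5, 0] → best response A (payoff 5)
  P1 vs Y: payoffs [2, 4] → best response B (payoff 4)
  P2 vs A: payoffs [2, 0] → best response X (payoff 2)
  P2 vs B: payoffs [1, 4] → best response Y (payoff 4)
Mutual best responses: (A,X), (B,Y) → Nash equilibria.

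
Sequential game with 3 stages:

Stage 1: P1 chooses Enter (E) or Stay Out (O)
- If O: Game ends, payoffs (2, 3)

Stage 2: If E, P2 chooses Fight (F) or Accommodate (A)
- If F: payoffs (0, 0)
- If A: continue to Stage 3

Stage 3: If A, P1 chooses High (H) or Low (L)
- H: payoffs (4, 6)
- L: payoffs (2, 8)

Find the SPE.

SPE: (E, A, H); Outcome (4, 6)

Work:
Stage 3: P1 chooses H (4 vs 2)
Stage 2: P2: F->0, A->6 (anticipating H). Choose A
Stage 1: P1: O->2, E->4 (anticipating A, H). Choose E
SPE path: E -> A -> H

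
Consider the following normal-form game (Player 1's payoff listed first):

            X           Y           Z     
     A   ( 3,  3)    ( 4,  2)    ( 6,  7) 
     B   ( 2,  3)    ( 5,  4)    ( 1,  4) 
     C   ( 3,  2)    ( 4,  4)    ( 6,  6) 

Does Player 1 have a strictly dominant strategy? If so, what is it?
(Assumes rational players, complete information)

No strictly dominant strategy exists for Player 1

Work:
A strategy strictly dominates another if it gives a strictly higher payoff against every opponent action. Compare each pair of P1's strategies column-by-column:
  A vs B: [3 vs 2, 4 vs 5, 6 vs 1] → A does not strictly dominate B (column Y: 4 ≤ 5)
  A vs C: [3 vs 3, 4 vs 4, 6 vs 6] → A does not strictly dominate C (column X: 3 ≤ 3)
  B vs A: [2 vs 3, 5 vs 4, 1 vs 6] → B does not strictly dominate A (column X: 2 ≤ 3)
  B vs C: [2 vs 3, 5 vs 4, 1 vs 6] → B does not strictly dominate C (column X: 2 ≤ 3)
  C vs A: [3 vs 3, 4 vs 4, 6 vs 6] → C does not strictly dominate A (column X: 3 ≤ 3)
  C vs B: [3 vs 2, 4 vs 5, 6 vs 1] → C does not strictly dominate B (column Y: 4 ≤ 5)
No single strategy strictly dominates all others → no strictly dominant strategy.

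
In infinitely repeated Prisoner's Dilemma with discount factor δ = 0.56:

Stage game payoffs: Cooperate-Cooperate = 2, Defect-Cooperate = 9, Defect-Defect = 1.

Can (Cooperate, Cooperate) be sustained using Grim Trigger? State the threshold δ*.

δ* = 0.875; since δ = 0.56 < 0.875, cooperation cannot be sustained

Work:
For Grim Trigger:
Cooperate forever: 2/(1-δ)
Defect then punished: 9 + 1·δ/(1-δ)
Need: 2/(1-δ) ≥ 9 + 1·δ/(1-δ)
Solving: δ ≥ (T-R)/(T-P) = (9-2)/(9-1) = 0.875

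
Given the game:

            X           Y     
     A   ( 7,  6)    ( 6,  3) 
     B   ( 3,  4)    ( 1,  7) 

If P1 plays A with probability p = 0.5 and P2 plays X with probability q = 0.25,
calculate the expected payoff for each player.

E[P1] = 3.875, E[P2] = 5.0

Work:
E[P1] = p·q·π₁(A,X) + p·(1-q)·π₁(A,Y) + (1-p)·q·π₁(B,X) + (1-p)·(1-q)·π₁(B,Y)
= 0.5·0.25·7 + 0.5·0.75·6 + 0.5·0.25·3 + 0.5·0.75·1
= 3.875

E[P2] = 5.0 (similar calculation)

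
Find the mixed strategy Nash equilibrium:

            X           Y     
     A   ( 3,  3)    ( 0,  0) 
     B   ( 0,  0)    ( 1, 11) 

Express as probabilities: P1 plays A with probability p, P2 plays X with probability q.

p = 0.7857, q = 0.25

Work:
Find probabilities that make opponent indifferent:
P2 chooses q to make P1 indifferent between A and B
P1 chooses p to make P2 indifferent between X and Y
Mixed NE: P1 plays (A: 0.7857, B: 0.2143), P2 plays (X: 0.25, Y: 0.75)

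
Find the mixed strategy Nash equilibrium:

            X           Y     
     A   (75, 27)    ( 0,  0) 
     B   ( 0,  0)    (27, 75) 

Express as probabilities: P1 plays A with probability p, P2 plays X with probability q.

p = 0.7353, q = 0.2647

Work:
Find probabilities that make opponent indifferent:
P2 chooses q to make P1 indifferent between A and B
P1 chooses p to make P2 indifferent between X and Y
Mixed NE: P1 plays (A: 0.7353, B: 0.2647), P2 plays (X: 0.2647, Y: 0.7353)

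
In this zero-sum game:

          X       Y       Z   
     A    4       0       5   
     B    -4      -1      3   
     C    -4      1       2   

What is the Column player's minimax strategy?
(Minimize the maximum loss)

Column should play Y, value = 1

Work:
Column player minimizes Row's maximum payoff:
Column X: max payoff to Row = 4
Column Y: max payoff to Row = 1
Column Z: max payoff to Row = 5
Minimum is 1, achieved by column Y.
Minimax strategy: Y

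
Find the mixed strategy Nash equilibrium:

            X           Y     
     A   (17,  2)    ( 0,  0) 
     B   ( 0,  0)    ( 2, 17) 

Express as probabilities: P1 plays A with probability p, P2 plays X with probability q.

p = 0.8947, q = 0.1053

Work:
Find probabilities that make opponent indifferent:
P2 chooses q to make P1 indifferent between A and B
P1 chooses p to make P2 indifferent between X and Y
Mixed NE: P1 plays (A: 0.8947, B: 0.1053), P2 plays (X: 0.1053, Y: 0.8947)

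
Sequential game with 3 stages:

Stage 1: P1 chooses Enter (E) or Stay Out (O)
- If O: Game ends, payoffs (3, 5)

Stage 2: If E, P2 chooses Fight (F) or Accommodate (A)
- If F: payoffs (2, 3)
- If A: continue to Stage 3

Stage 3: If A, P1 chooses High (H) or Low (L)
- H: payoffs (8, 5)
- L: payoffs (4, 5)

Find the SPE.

SPE: (E, A, H); Outcome (8, 5)

Work:
Stage 3: P1 chooses H (8 vs 4)
Stage 2: P2: F->3, A->5 (anticipating H). Choose A
Stage 1: P1: O->3, E->8 (anticipating A, H). Choose E
SPE path: E -> A -> H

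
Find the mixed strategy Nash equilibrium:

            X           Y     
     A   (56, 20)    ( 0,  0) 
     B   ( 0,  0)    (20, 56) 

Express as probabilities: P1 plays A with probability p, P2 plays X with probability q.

p = 0.7368, q = 0.2632

Work:
Find probabilities that make opponent indifferent:
P2 chooses q to make P1 indifferent between A and B
P1 chooses p to make P2 indifferent between X and Y
Mixed NE: P1 plays (A: 0.7368, B: 0.2632), P2 plays (X: 0.2632, Y: 0.7368)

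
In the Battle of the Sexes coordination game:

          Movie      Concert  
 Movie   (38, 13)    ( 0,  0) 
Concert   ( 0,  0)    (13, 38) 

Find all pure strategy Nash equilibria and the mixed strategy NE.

Pure NE: (Movie, Movie) and (Concert, Concert); Mixed NE: p = 0.7451, q = 0.2549

Work:
Check pure NE:
(Movie, Movie): (38, 13) - no unilateral deviation beneficial
(Concert, Concert): (13, 38) - no unilateral deviation beneficial
Mixed NE: P1 plays Movie with p = 0.7451, P2 plays Movie with q = 0.2549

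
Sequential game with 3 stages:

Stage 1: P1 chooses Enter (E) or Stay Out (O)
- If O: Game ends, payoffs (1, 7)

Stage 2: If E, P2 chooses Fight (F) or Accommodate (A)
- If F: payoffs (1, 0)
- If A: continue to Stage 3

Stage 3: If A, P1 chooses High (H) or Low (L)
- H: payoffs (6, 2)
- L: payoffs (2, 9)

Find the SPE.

SPE: (E, A, H); Outcome (6, 2)

Work:
Stage 3: P1 chooses H (6 vs 2)
Stage 2: P2: F->0, A->2 (anticipating H). Choose A
Stage 1: P1: O->1, E->6 (anticipating A, H). Choose E
SPE path: E -> A -> H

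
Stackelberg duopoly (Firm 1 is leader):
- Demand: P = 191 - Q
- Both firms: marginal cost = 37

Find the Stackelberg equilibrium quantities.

q₁* (leader) = 77.0, q₂* (follower) = 38.5

Work:
Follower's reaction: q₂ = (a - c - q₁)/2
Leader substitutes: π₁ = q₁·(a - q₁ - (a-c-q₁)/2 - c)
FOC: q₁* = (191 - 37)/2 = 77.00
Then: q₂* = (191 - 37 - 77.0)/2 = 38.50
Leader has first-mover advantage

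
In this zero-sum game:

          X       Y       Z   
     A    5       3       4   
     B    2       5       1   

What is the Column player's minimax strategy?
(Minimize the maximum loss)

Column should play Z, value = 4

Work:
Column player minimizes Row's maximum payoff:
Column X: max payoff to Row = 5
Column Y: max payoff to Row = 5
Column Z: max payoff to Row = 4
Minimum is 4, achieved by column Z.
Minimax strategy: Z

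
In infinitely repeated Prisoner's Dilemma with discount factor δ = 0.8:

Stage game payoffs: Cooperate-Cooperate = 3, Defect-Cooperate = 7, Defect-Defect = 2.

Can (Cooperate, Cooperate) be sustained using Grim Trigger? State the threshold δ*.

δ* = 0.8; since δ = 0.8 ≥ 0.8, cooperation can be sustained

Work:
For Grim Trigger:
Cooperate forever: 3/(1-δ)
Defect then punished: 7 + 2·δ/(1-δ)
Need: 3/(1-δ) ≥ 7 + 2·δ/(1-δ)
Solving: δ ≥ (T-R)/(T-P) = (7-3)/(7-2) = 0.8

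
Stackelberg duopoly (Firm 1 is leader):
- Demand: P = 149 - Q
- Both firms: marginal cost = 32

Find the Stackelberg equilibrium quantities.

q₁* (leader) = 58.5, q₂* (follower) = 29.25

Work:
Follower's reaction: q₂ = (a - c - q₁)/2
Leader substitutes: π₁ = q₁·(a - q₁ - (a-c-q₁)/2 - c)
FOC: q₁* = (149 - 32)/2 = 58.50
Then: q₂* = (149 - 32 - 58.5)/2 = 29.25
Leader has first-mover advantage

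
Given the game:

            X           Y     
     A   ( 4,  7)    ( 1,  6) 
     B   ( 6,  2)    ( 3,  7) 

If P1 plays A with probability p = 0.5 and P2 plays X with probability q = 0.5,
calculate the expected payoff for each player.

E[P1] = 3.5, E[P2] = 5.5

Work:
E[P1] = p·q·π₁(A,X) + p·(1-q)·π₁(A,Y) + (1-p)·q·π₁(B,X) + (1-p)·(1-q)·π₁(B,Y)
= 0.5·0.5·4 + 0.5·0.5·1 + 0.5·0.5·6 + 0.5·0.5·3
= 3.5

E[P2] = 5.5 (similar calculation)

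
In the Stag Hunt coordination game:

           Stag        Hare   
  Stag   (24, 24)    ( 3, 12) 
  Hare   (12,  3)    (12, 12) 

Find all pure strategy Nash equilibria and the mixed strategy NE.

Pure NE: (Stag, Stag) and (Hare, Hare); Mixed NE: p = 0.4286, q = 0.4286

Work:
Check pure NE:
(Stag, Stag): (24, 24) - no unilateral deviation beneficial
(Hare, Hare): (12, 12) - no unilateral deviation beneficial
Mixed NE: P1 plays Stag with p = 0.4286, P2 plays Stag with q = 0.4286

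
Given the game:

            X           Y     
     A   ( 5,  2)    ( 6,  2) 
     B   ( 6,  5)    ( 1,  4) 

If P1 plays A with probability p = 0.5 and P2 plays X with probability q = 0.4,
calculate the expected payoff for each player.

E[P1] = 4.3, E[P2] = 3.2

Work:
E[P1] = p·q·π₁(A,X) + p·(1-q)·π₁(A,Y) + (1-p)·q·π₁(B,X) + (1-p)·(1-q)·π₁(B,Y)
= 0.5·0.4·5 + 0.5·0.6·6 + 0.5·0.4·6 + 0.5·0.6·1
= 4.3

E[P2] = 3.2 (similar calculation)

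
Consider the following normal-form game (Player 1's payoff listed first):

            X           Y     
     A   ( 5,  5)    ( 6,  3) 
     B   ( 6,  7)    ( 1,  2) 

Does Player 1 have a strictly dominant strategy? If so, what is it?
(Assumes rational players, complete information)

No strictly dominant strategy exists for Player 1

Work:
A strategy strictly dominates another if it gives a strictly higher payoff against every opponent action. Compare each pair of P1's strategies column-by-column:
  A vs B: [5 vs 6, 6 vs 1] → A does not strictly dominate B (column X: 5 ≤ 6)
  B vs A: [6 vs 5, 1 vs 6] → B does not strictly dominate A (column Y: 1 ≤ 6)
No single strategy strictly dominates all others → no strictly dominant strategy.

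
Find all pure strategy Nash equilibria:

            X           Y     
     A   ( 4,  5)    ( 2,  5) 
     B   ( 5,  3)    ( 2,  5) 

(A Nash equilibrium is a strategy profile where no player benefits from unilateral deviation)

Nash equilibrium: (A, Y), (B, Y)

Work:
Best responses:
  P1 vs X: payoffs [4, 5] → best response B (payoff 5)
  P1 vs Y: payoffs [2, 2] → best response A/B (payoff 2)
  P2 vs A: payoffs [5, 5] → best response X/Y (payoff 5)
  P2 vs B: payoffs [3, 5] → best response Y (payoff 5)
Mutual best responses: (A,Y), (B,Y) → Nash equilibria.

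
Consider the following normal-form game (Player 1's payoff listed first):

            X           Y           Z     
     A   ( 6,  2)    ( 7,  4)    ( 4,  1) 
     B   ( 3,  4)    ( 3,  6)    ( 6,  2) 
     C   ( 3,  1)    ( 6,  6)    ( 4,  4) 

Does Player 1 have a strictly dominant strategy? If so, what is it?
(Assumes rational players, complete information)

No strictly dominant strategy exists for Player 1

Work:
A strategy strictly dominates another if it gives a strictly higher payoff against every opponent action. Compare each pair of P1's strategies column-by-column:
  A vs B: [6 vs 3, 7 vs 3, 4 vs 6] → A does not strictly dominate B (column Z: 4 ≤ 6)
  A vs C: [6 vs 3, 7 vs 6, 4 vs 4] → A does not strictly dominate C (column Z: 4 ≤ 4)
  B vs A: [3 vs 6, 3 vs 7, 6 vs 4] → B does not strictly dominate A (column X: 3 ≤ 6)
  B vs C: [3 vs 3, 3 vs 6, 6 vs 4] → B does not strictly dominate C (column X: 3 ≤ 3)
  C vs A: [3 vs 6, 6 vs 7, 4 vs 4] → C does not strictly dominate A (column X: 3 ≤ 6)
  C vs B: [3 vs 3, 6 vs 3, 4 vs 6] → C does not strictly dominate B (column X: 3 ≤ 3)
No single strategy strictly dominates all others → no strictly dominant strategy.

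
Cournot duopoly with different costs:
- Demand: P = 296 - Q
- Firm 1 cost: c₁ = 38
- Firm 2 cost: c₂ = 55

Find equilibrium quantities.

q₁* = 91.67, q₂* = 74.67

Work:
Reaction: q₁ = (296 - 38 - q₂)/2
Reaction: q₂ = (296 - 55 - q₁)/2
Solve simultaneously:
q₁* = (296 - 2×38 + 55)/3 = 91.67
q₂* = (296 - 2×55 + 38)/3 = 74.67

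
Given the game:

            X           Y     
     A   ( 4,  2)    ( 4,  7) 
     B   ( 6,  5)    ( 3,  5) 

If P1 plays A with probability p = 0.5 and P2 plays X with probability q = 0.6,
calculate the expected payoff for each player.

E[P1] = 4.4, E[P2] = 4.5

Work:
E[P1] = p·q·π₁(A,X) + p·(1-q)·π₁(A,Y) + (1-p)·q·π₁(B,X) + (1-p)·(1-q)·π₁(B,Y)
= 0.5·0.6·4 + 0.5·0.4·4 + 0.5·0.6·6 + 0.5·0.4·3
= 4.4

E[P2] = 4.5 (similar calculation)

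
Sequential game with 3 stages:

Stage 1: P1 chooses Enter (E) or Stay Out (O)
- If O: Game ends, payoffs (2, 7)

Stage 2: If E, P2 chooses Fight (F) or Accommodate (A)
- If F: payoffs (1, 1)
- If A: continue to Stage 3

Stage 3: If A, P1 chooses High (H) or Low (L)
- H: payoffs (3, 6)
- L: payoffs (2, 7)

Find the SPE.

SPE: (E, A, H); Outcome (3, 6)

Work:
Stage 3: P1 chooses H (3 vs 2)
Stage 2: P2: F->1, A->6 (anticipating H). Choose A
Stage 1: P1: O->2, E->3 (anticipating A, H). Choose E
SPE path: E -> A -> H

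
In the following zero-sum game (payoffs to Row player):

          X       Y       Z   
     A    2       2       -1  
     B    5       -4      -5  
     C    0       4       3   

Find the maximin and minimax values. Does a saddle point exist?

Maximin = 0, Minimax = 3, Saddle: False

Work:
Row minimums: [-1, -5, 0] → maximin = 0
Column maximums: [5, 4, 3] → minimax = 3
No saddle point (maximin ≠ minimax). Mixed strategy needed.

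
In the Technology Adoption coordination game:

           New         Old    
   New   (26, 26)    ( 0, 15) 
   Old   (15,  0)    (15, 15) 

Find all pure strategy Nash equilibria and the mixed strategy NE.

Pure NE: (New, New) and (Old, Old); Mixed NE: p = 0.5769, q = 0.5769

Work:
Check pure NE:
(New, New): (26, 26) - no unilateral deviation beneficial
(Old, Old): (15, 15) - no unilateral deviation beneficial
Mixed NE: P1 plays New with p = 0.5769, P2 plays New with q = 0.5769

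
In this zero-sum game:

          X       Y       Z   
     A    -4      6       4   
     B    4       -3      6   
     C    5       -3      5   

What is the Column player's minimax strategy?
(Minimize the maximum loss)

Column should play X, value = 5

Work:
Column player minimizes Row's maximum payoff:
Column X: max payoff to Row = 5
Column Y: max payoff to Row = 6
Column Z: max payoff to Row = 6
Minimum is 5, achieved by column X.
Minimax strategy: X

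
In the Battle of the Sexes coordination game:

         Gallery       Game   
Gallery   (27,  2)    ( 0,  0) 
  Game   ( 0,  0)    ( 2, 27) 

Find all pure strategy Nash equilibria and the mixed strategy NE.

Pure NE: (Gallery, Gallery) and (Game, Game); Mixed NE: p = 0.931, q = 0.069

Work:
Check pure NE:
(Gallery, Gallery): (27, 2) - no unilateral deviation beneficial
(Game, Game): (2, 27) - no unilateral deviation beneficial
Mixed NE: P1 plays Gallery with p = 0.931, P2 plays Gallery with q = 0.069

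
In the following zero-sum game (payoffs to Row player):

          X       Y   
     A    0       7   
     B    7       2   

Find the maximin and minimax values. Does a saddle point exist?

Maximin = 2, Minimax = 7, Saddle: False

Work:
Row minimums: [0, 2] → maximin = 2
Column maximums: [7, 7] → minimax = 7
No saddle point (maximin ≠ minimax). Mixed strategy needed.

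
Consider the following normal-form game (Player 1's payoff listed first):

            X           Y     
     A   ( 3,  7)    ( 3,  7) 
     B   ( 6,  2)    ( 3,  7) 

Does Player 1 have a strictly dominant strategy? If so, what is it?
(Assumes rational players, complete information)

No strictly dominant strategy exists for Player 1

Work:
A strategy strictly dominates another if it gives a strictly higher payoff against every opponent action. Compare each pair of P1's strategies column-by-column:
  A vs B: [3 vs 6, 3 vs 3] → A does not strictly dominate B (column X: 3 ≤ 6)
  B vs A: [6 vs 3, 3 vs 3] → B does not strictly dominate A (column Y: 3 ≤ 3)
No single strategy strictly dominates all others → no strictly dominant strategy.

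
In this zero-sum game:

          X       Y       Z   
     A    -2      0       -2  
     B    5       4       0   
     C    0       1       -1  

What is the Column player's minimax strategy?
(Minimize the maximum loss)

Column should play Z, value = 0

Work:
Column player minimizes Row's maximum payoff:
Column X: max payoff to Row = 5
Column Y: max payoff to Row = 4
Column Z: max payoff to Row = 0
Minimum is 0, achieved by column Z.
Minimax strategy: Z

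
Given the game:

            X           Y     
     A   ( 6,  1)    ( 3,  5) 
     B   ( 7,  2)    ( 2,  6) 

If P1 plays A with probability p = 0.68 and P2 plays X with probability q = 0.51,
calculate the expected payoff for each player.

E[P1] = 4.5364, E[P2] = 3.28

Work:
E[P1] = p·q·π₁(A,X) + p·(1-q)·π₁(A,Y) + (1-p)·q·π₁(B,X) + (1-p)·(1-q)·π₁(B,Y)
= 0.68·0.51·6 + 0.68·0.49·3 + 0.32·0.51·7 + 0.32·0.49·2
= 4.5364

E[P2] = 3.28 (similar calculation)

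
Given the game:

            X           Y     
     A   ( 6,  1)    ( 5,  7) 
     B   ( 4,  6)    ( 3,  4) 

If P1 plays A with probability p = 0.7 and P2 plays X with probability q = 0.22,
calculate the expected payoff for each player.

E[P1] = 4.62, E[P2] = 5.308

Work:
E[P1] = p·q·π₁(A,X) + p·(1-q)·π₁(A,Y) + (1-p)·q·π₁(B,X) + (1-p)·(1-q)·π₁(B,Y)
= 0.7·0.22·6 + 0.7·0.78·5 + 0.3·0.22·4 + 0.3·0.78·3
= 4.62

E[P2] = 5.308 (similar calculation)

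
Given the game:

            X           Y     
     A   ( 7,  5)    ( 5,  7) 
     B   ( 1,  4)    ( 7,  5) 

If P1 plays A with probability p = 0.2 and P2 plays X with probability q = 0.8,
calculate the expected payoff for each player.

E[P1] = 3.08, E[P2] = 4.44

Work:
E[P1] = p·q·π₁(A,X) + p·(1-q)·π₁(A,Y) + (1-p)·q·π₁(B,X) + (1-p)·(1-q)·π₁(B,Y)
= 0.2·0.8·7 + 0.2·0.2·5 + 0.8·0.8·1 + 0.8·0.2·7
= 3.08

E[P2] = 4.44 (similar calculation)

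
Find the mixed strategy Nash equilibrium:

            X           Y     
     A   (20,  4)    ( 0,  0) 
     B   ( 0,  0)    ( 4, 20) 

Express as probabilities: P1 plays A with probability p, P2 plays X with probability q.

p = 0.8333, q = 0.1667

Work:
Find probabilities that make opponent indifferent:
P2 chooses q to make P1 indifferent between A and B
P1 chooses p to make P2 indifferent between X and Y
Mixed NE: P1 plays (A: 0.8333, B: 0.1667), P2 plays (X: 0.1667, Y: 0.8333)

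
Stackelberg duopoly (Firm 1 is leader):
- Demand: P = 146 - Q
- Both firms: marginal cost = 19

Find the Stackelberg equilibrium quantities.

q₁* (leader) = 63.5, q₂* (follower) = 31.75

Work:
Follower's reaction: q₂ = (a - c - q₁)/2
Leader substitutes: π₁ = q₁·(a - q₁ - (a-c-q₁)/2 - c)
FOC: q₁* = (146 - 19)/2 = 63.50
Then: q₂* = (146 - 19 - 63.5)/2 = 31.75
Leader has first-mover advantage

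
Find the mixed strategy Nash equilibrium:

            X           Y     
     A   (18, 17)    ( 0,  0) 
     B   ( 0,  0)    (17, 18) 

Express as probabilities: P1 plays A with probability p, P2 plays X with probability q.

p = 0.5143, q = 0.4857

Work:
Find probabilities that make opponent indifferent:
P2 chooses q to make P1 indifferent between A and B
P1 chooses p to make P2 indifferent between X and Y
Mixed NE: P1 plays (A: 0.5143, B: 0.4857), P2 plays (X: 0.4857, Y: 0.5143)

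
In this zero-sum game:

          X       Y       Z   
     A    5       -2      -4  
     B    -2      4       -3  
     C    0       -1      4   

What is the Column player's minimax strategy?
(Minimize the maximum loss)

Column should play Y or Z (all achieve the minimum), value = 4

Work:
Column player minimizes Row's maximum payoff:
Column X: max payoff to Row = 5
Column Y: max payoff to Row = 4
Column Z: max payoff to Row = 4
Minimum is 4, achieved by columns Y, Z (tied).
Each of Y or Z is a minimax strategy.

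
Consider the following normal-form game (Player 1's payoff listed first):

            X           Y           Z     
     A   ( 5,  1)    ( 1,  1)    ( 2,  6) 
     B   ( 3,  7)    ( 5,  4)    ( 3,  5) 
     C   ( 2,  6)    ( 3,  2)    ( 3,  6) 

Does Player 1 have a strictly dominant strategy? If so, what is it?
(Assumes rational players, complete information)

No strictly dominant strategy exists for Player 1

Work:
A strategy strictly dominates another if it gives a strictly higher payoff against every opponent action. Compare each pair of P1's strategies column-by-column:
  A vs B: [5 vs 3, 1 vs 5, 2 vs 3] → A does not strictly dominate B (column Y: 1 ≤ 5)
  A vs C: [5 vs 2, 1 vs 3, 2 vs 3] → A does not strictly dominate C (column Y: 1 ≤ 3)
  B vs A: [3 vs 5, 5 vs 1, 3 vs 2] → B does not strictly dominate A (column X: 3 ≤ 5)
  B vs C: [3 vs 2, 5 vs 3, 3 vs 3] → B does not strictly dominate C (column Z: 3 ≤ 3)
  C vs A: [2 vs 5, 3 vs 1, 3 vs 2] → C does not strictly dominate A (column X: 2 ≤ 5)
  C vs B: [2 vs 3, 3 vs 5, 3 vs 3] → C does not strictly dominate B (column X: 2 ≤ 3)
No single strategy strictly dominates all others → no strictly dominant strategy.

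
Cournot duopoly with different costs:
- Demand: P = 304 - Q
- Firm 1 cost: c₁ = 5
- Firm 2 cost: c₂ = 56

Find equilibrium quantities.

q₁* = 116.67, q₂* = 65.67

Work:
Reaction: q₁ = (304 - 5 - q₂)/2
Reaction: q₂ = (304 - 56 - q₁)/2
Solve simultaneously:
q₁* = (304 - 2×5 + 56)/3 = 116.67
q₂* = (304 - 2×56 + 5)/3 = 65.67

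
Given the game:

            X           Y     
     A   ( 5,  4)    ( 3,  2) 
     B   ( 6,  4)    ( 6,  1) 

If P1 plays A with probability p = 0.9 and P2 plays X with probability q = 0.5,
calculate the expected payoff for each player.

E[P1] = 4.2, E[P2] = 2.95

Work:
E[P1] = p·q·π₁(A,X) + p·(1-q)·π₁(A,Y) + (1-p)·q·π₁(B,X) + (1-p)·(1-q)·π₁(B,Y)
= 0.9·0.5·5 + 0.9·0.5·3 + 0.1·0.5·6 + 0.1·0.5·6
= 4.2

E[P2] = 2.95 (similar calculation)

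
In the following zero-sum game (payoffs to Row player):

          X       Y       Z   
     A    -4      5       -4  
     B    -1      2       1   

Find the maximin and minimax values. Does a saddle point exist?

Maximin = -1, Minimax = -1, Saddle: True

Work:
Row minimums: [-4, -1] → maximin = -1
Column maximums: [-1, 5, 1] → minimax = -1
Saddle point exists! Game value = -1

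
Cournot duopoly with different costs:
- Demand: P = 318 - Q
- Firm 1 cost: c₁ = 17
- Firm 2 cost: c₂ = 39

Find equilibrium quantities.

q₁* = 107.67, q₂* = 85.67

Work:
Reaction: q₁ = (318 - 17 - q₂)/2
Reaction: q₂ = (318 - 39 - q₁)/2
Solve simultaneously:
q₁* = (318 - 2×17 + 39)/3 = 107.67
q₂* = (318 - 2×39 + 17)/3 = 85.67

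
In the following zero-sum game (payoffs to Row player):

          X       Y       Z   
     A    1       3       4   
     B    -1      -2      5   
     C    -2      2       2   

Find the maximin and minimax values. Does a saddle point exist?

Maximin = 1, Minimax = 1, Saddle: True

Work:
Row minimums: [1, -2, -2] → maximin = 1
Column maximums: [1, 3, 5] → minimax = 1
Saddle point exists! Game value = 1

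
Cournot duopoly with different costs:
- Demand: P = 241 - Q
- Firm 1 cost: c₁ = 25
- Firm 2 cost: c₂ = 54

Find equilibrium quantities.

q₁* = 81.67, q₂* = 52.67

Work:
Reaction: q₁ = (241 - 25 - q₂)/2
Reaction: q₂ = (241 - 54 - q₁)/2
Solve simultaneously:
q₁* = (241 - 2×25 + 54)/3 = 81.67
q₂* = (241 - 2×54 + 25)/3 = 52.67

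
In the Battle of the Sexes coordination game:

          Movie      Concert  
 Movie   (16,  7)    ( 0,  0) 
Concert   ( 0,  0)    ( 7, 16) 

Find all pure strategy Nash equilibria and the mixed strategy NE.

Pure NE: (Movie, Movie) and (Concert, Concert); Mixed NE: p = 0.6957, q = 0.3043

Work:
Check pure NE:
(Movie, Movie): (16, 7) - no unilateral deviation beneficial
(Concert, Concert): (7, 16) - no unilateral deviation beneficial
Mixed NE: P1 plays Movie with p = 0.6957, P2 plays Movie with q = 0.3043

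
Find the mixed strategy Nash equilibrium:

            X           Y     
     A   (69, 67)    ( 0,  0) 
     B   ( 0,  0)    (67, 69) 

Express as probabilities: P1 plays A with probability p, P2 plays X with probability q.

p = 0.5074, q = 0.4926

Work:
Find probabilities that make opponent indifferent:
P2 chooses q to make P1 indifferent between A and B
P1 chooses p to make P2 indifferent between X and Y
Mixed NE: P1 plays (A: 0.5074, B: 0.4926), P2 plays (X: 0.4926, Y: 0.5074)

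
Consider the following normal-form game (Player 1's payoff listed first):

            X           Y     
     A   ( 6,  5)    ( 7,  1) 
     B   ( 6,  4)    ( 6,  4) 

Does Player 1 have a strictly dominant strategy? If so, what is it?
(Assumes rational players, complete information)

No strictly dominant strategy exists for Player 1

Work:
A strategy strictly dominates another if it gives a strictly higher payoff against every opponent action. Compare each pair of P1's strategies column-by-column:
  A vs B: [6 vs 6, 7 vs 6] → A does not strictly dominate B (column X: 6 ≤ 6)
  B vs A: [6 vs 6, 6 vs 7] → B does not strictly dominate A (column X: 6 ≤ 6)
No single strategy strictly dominates all others → no strictly dominant strategy.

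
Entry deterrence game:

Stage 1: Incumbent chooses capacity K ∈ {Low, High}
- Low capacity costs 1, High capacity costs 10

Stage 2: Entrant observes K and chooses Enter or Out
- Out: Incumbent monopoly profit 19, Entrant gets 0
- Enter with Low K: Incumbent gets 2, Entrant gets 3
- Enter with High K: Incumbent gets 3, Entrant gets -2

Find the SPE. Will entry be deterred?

SPE: (High, Enter|Low, Out|High); Entry deterred. Incumbent net profit = 9

Work:
After Low K: Entrant enters (3 > 0)
After High K: Entrant stays out (-2 < 0)
Incumbent: Low → 2−1=1, High → 19−10=9
Incumbent chooses High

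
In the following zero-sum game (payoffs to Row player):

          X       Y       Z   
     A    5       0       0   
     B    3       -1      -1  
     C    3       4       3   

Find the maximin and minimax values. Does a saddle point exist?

Maximin = 3, Minimax = 3, Saddle: True

Work:
Row minimums: [0, -1, 3] → maximin = 3
Column maximums: [5, 4, 3] → minimax = 3
Saddle point exists! Game value = 3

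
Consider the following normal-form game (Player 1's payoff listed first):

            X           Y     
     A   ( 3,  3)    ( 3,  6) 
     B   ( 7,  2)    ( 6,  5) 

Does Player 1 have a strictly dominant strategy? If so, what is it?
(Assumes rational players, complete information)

Yes, Player 1's strictly dominant strategy is B

Work:
A strategy strictly dominates another if it gives a strictly higher payoff against every opponent action. Compare each pair of P1's strategies column-by-column:
  A vs B: [3 vs 7, 3 vs 6] → A does not strictly dominate B (column X: 3 ≤ 7)
  B vs A: [7 vs 3, 6 vs 3] → B strictly dominates A
B strictly dominates every other strategy → strictly dominant.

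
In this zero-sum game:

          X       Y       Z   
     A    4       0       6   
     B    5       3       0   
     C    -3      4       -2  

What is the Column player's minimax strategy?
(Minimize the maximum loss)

Column should play Y, value = 4

Work:
Column player minimizes Row's maximum payoff:
Column X: max payoff to Row = 5
Column Y: max payoff to Row = 4
Column Z: max payoff to Row = 6
Minimum is 4, achieved by column Y.
Minimax strategy: Y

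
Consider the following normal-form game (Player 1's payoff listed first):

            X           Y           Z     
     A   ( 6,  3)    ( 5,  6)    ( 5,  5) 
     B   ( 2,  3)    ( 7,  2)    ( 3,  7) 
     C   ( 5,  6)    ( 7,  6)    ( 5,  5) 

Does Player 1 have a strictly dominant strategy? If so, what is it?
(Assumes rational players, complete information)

No strictly dominant strategy exists for Player 1

Work:
A strategy strictly dominates another if it gives a strictly higher payoff against every opponent action. Compare each pair of P1's strategies column-by-column:
  A vs B: [6 vs 2, 5 vs 7, 5 vs 3] → A does not strictly dominate B (column Y: 5 ≤ 7)
  A vs C: [6 vs 5, 5 vs 7, 5 vs 5] → A does not strictly dominate C (column Y: 5 ≤ 7)
  B vs A: [2 vs 6, 7 vs 5, 3 vs 5] → B does not strictly dominate A (column X: 2 ≤ 6)
  B vs C: [2 vs 5, 7 vs 7, 3 vs 5] → B does not strictly dominate C (column X: 2 ≤ 5)
  C vs A: [5 vs 6, 7 vs 5, 5 vs 5] → C does not strictly dominate A (column X: 5 ≤ 6)
  C vs B: [5 vs 2, 7 vs 7, 5 vs 3] → C does not strictly dominate B (column Y: 7 ≤ 7)
No single strategy strictly dominates all others → no strictly dominant strategy.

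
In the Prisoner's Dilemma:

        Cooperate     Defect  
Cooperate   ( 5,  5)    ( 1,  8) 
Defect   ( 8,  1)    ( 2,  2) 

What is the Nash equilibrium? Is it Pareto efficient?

(Defect, Defect) is NE; not Pareto efficient

Work:
Defect dominates Cooperate for both players:
If P2 cooperates: Defect (8) > Cooperate (5)
If P2 defects: Defect (2) > Cooperate (1)
NE: (Defect, Defect) with payoff (2, 2)
But (Cooperate, Cooperate) = (5, 5) Pareto dominates (2, 2)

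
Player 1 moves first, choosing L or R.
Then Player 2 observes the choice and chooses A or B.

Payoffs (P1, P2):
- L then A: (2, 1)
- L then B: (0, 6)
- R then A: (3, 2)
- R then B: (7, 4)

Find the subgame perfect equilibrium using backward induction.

P1 plays R, P2 plays B after L and B after R; Payoff (7, 4)

Work:
Backward induction:
After L: P2 chooses B → P1 gets 0
After R: P2 chooses B → P1 gets 7
P1 chooses R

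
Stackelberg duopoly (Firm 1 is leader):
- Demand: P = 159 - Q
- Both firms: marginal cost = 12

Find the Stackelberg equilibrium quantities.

q₁* (leader) = 73.5, q₂* (follower) = 36.75

Work:
Follower's reaction: q₂ = (a - c - q₁)/2
Leader substitutes: π₁ = q₁·(a - q₁ - (a-c-q₁)/2 - c)
FOC: q₁* = (159 - 12)/2 = 73.50
Then: q₂* = (159 - 12 - 73.5)/2 = 36.75
Leader has first-mover advantage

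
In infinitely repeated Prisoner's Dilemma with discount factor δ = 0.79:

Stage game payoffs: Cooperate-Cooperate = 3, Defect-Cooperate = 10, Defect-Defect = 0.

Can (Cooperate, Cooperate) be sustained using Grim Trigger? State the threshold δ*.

δ* = 0.7; since δ = 0.79 ≥ 0.7, cooperation can be sustained

Work:
For Grim Trigger:
Cooperate forever: 3/(1-δ)
Defect then punished: 10 + 0·δ/(1-δ)
Need: 3/(1-δ) ≥ 10 + 0·δ/(1-δ)
Solving: δ ≥ (T-R)/(T-P) = (10-3)/(10-0) = 0.7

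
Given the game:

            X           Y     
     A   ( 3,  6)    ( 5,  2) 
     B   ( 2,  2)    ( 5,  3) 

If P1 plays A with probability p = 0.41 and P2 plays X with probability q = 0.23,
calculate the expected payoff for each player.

E[P1] = 4.4043, E[P2] = 2.8315

Work:
E[P1] = p·q·π₁(A,X) + p·(1-q)·π₁(A,Y) + (1-p)·q·π₁(B,X) + (1-p)·(1-q)·π₁(B,Y)
= 0.41·0.23·3 + 0.41·0.77·5 + 0.59·0.23·2 + 0.59·0.77·5
= 4.4043

E[P2] = 2.8315 (similar calculation)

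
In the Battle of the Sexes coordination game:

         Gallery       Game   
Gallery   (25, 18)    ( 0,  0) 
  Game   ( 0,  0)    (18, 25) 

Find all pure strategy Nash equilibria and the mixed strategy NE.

Pure NE: (Gallery, Gallery) and (Game, Game); Mixed NE: p = 0.5814, q = 0.4186

Work:
Check pure NE:
(Gallery, Gallery): (25, 18) - no unilateral deviation beneficial
(Game, Game): (18, 25) - no unilateral deviation beneficial
Mixed NE: P1 plays Gallery with p = 0.5814, P2 plays Gallery with q = 0.4186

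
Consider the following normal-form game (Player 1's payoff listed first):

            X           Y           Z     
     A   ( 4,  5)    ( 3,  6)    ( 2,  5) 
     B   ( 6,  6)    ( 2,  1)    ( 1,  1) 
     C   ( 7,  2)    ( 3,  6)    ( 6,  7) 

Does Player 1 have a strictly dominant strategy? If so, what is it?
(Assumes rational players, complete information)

No strictly dominant strategy exists for Player 1

Work:
A strategy strictly dominates another if it gives a strictly higher payoff against every opponent action. Compare each pair of P1's strategies column-by-column:
  A vs B: [4 vs 6, 3 vs 2, 2 vs 1] → A does not strictly dominate B (column X: 4 ≤ 6)
  A vs C: [4 vs 7, 3 vs 3, 2 vs 6] → A does not strictly dominate C (column X: 4 ≤ 7)
  B vs A: [6 vs 4, 2 vs 3, 1 vs 2] → B does not strictly dominate A (column Y: 2 ≤ 3)
  B vs C: [6 vs 7, 2 vs 3, 1 vs 6] → B does not strictly dominate C (column X: 6 ≤ 7)
  C vs A: [7 vs 4, 3 vs 3, 6 vs 2] → C does not strictly dominate A (column Y: 3 ≤ 3)
  C vs B: [7 vs 6, 3 vs 2, 6 vs 1] → C strictly dominates B
No single strategy strictly dominates all others → no strictly dominant strategy.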